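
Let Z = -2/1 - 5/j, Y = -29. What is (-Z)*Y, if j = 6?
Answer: -493/6 ≈ -82.167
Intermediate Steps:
Z = -17/6 (Z = -2/1 - 5/6 = -2*1 - 5*⅙ = -2 - ⅚ = -17/6 ≈ -2.8333)
(-Z)*Y = -1*(-17/6)*(-29) = (17/6)*(-29) = -493/6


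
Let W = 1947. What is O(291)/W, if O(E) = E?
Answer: 97/649 ≈ 0.14946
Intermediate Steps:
O(291)/W = 291/1947 = 291*(1/1947) = 97/649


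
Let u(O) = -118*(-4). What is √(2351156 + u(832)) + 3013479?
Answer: 3013479 + 6*√65323 ≈ 3.0150e+6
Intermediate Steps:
u(O) = 472
√(2351156 + u(832)) + 3013479 = √(2351156 + 472) + 3013479 = √2351628 + 3013479 = 6*√65323 + 3013479 = 3013479 + 6*√65323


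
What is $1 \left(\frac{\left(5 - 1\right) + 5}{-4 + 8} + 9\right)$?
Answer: $\frac{45}{4} \approx 11.25$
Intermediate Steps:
$1 \left(\frac{\left(5 - 1\right) + 5}{-4 + 8} + 9\right) = 1 \left(\frac{4 + 5}{4} + 9\right) = 1 \left(9 \cdot \frac{1}{4} + 9\right) = 1 \left(\frac{9}{4} + 9\right) = 1 \cdot \frac{45}{4} = \frac{45}{4}$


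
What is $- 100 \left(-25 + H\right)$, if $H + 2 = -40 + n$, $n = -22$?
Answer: $8900$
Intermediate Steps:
$H = -64$ ($H = -2 - 62 = -64$)
$- 100 \left(-25 + H\right) = - 100 \left(-25 - 64\right) = \left(-100\right) \left(-89\right) = 8900$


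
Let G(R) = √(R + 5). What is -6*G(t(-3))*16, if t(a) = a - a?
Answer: -96*√5 ≈ -214.66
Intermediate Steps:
t(a) = 0
G(R) = √(5 + R)
-6*G(t(-3))*16 = -6*√(5 + 0)*16 = -6*√5*16 = -96*√5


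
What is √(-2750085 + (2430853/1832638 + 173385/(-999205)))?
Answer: I*√368865891615171115453403998514/366236210558 ≈ 1658.3*I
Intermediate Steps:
√(-2750085 + (2430853/1832638 + 173385/(-999205))) = √(-2750085 + (2430853*(1/1832638) + 173385*(-1/999205))) = √(-2750085 + (2430853/1832638 - 34677/199841)) = √(-2750085 + 422233706447/366236210558) = √(-1007180286878690983/366236210558) = I*√368865891615171115453403998514/366236210558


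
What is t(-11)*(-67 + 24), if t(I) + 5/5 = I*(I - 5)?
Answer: -7525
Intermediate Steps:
t(I) = -1 + I*(-5 + I) (t(I) = -1 + I*(I - 5) = -1 + I*(-5 + I))
t(-11)*(-67 + 24) = (-1 + (-11)² - 5*(-11))*(-67 + 24) = (-1 + 121 + 55)*(-43) = 175*(-43) = -7525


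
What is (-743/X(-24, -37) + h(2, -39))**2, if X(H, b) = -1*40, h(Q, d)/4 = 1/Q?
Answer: 677329/1600 ≈ 423.33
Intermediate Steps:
h(Q, d) = 4/Q
X(H, b) = -40
(-743/X(-24, -37) + h(2, -39))**2 = (-743/(-40) + 4/2)**2 = (-743*(-1/40) + 4*(1/2))**2 = (743/40 + 2)**2 = (823/40)**2 = 677329/1600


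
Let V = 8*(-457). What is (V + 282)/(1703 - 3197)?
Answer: 1687/747 ≈ 2.2584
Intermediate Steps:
V = -3656
(V + 282)/(1703 - 3197) = (-3656 + 282)/(1703 - 3197) = -3374/(-1494) = -3374*(-1/1494) = 1687/747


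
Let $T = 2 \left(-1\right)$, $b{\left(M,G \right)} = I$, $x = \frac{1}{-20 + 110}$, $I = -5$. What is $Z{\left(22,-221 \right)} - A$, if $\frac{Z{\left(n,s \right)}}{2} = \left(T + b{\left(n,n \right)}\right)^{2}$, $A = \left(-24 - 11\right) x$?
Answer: $\frac{1771}{18} \approx 98.389$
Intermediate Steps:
$x = \frac{1}{90} \approx 0.011111$
$b{\left(M,G \right)} = -5$
$T = -2$
$A = - \frac{7}{18}$ ($A = \left(-24 - 11\right) \frac{1}{90} = \left(-35\right) \frac{1}{90} = - \frac{7}{18} \approx -0.38889$)
$Z{\left(n,s \right)} = 98$ ($Z{\left(n,s \right)} = 2 \left(-2 - 5\right)^{2} = 2 \left(-7\right)^{2} = 2 \cdot 49 = 98$)
$Z{\left(22,-221 \right)} - A = 98 - - \frac{7}{18} = 98 + \frac{7}{18} = \frac{1771}{18}$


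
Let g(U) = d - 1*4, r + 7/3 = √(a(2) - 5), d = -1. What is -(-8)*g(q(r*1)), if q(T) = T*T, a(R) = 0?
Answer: -40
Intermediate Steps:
r = -7/3 + I*√5 (r = -7/3 + √(0 - 5) = -7/3 + √(-5) = -7/3 + I*√5 ≈ -2.3333 + 2.2361*I)
q(T) = T²
g(U) = -5 (g(U) = -1 - 1*4 = -1 - 4 = -5)
-(-8)*g(q(r*1)) = -(-8)*(-5) = -1*40 = -40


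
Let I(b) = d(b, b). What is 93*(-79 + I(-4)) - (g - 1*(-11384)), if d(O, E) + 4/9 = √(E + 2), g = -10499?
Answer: -24820/3 + 93*I*√2 ≈ -8273.3 + 131.52*I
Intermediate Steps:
d(O, E) = -4/9 + √(2 + E) (d(O, E) = -4/9 + √(E + 2) = -4/9 + √(2 + E))
I(b) = -4/9 + √(2 + b)
93*(-79 + I(-4)) - (g - 1*(-11384)) = 93*(-79 + (-4/9 + √(2 - 4))) - (-10499 - 1*(-11384)) = 93*(-79 + (-4/9 + √(-2))) - (-10499 + 11384) = 93*(-79 + (-4/9 + I*√2)) - 1*885 = 93*(-715/9 + I*√2) - 885 = (-22165/3 + 93*I*√2) - 885 = -24820/3 + 93*I*√2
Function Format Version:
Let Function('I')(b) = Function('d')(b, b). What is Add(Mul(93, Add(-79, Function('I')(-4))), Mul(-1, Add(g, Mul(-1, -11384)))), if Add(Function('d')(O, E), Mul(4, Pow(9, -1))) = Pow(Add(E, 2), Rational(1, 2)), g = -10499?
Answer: Add(Rational(-24820, 3), Mul(93, I, Pow(2, Rational(1, 2)))) ≈ Add(-8273.3, Mul(131.52, I))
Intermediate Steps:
Function('d')(O, E) = Add(Rational(-4, 9), Pow(Add(2, E), Rational(1, 2))) (Function('d')(O, E) = Add(Rational(-4, 9), Pow(Add(E, 2), Rational(1, 2))) = Add(Rational(-4, 9), Pow(Add(2, E), Rational(1, 2))))
Function('I')(b) = Add(Rational(-4, 9), Pow(Add(2, b), Rational(1, 2)))
Add(Mul(93, Add(-79, Function('I')(-4))), Mul(-1, Add(g, Mul(-1, -11384)))) = Add(Mul(93, Add(-79, Add(Rational(-4, 9), Pow(Add(2, -4), Rational(1, 2))))), Mul(-1, Add(-10499, Mul(-1, -11384)))) = Add(Mul(93, Add(-79, Add(Rational(-4, 9), Pow(-2, Rational(1, 2))))), Mul(-1, Add(-10499, 11384))) = Add(Mul(93, Add(-79, Add(Rational(-4, 9), Mul(I, Pow(2, Rational(1, 2)))))), Mul(-1, 885)) = Add(Mul(93, Add(Rational(-715, 9), Mul(I, Pow(2, Rational(1, 2))))), -885) = Add(Add(Rational(-22165, 3), Mul(93, I, Pow(2, Rational(1, 2)))), -885) = Add(Rational(-24820, 3), Mul(93, I, Pow(2, Rational(1, 2))))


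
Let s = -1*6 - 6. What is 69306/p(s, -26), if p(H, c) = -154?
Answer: -34653/77 ≈ -450.04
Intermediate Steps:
s = -12 (s = -6 - 6 = -12)
69306/p(s, -26) = 69306/(-154) = 69306*(-1/154) = -34653/77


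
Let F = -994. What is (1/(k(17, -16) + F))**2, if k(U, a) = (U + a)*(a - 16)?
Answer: 1/1052676 ≈ 9.4996e-7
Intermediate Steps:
k(U, a) = (-16 + a)*(U + a) (k(U, a) = (U + a)*(-16 + a) = (-16 + a)*(U + a))
(1/(k(17, -16) + F))**2 = (1/(((-16)**2 - 16*17 - 16*(-16) + 17*(-16)) - 994))**2 = (1/((256 - 272 + 256 - 272) - 994))**2 = (1/(-32 - 994))**2 = (1/(-1026))**2 = (-1/1026)**2 = 1/1052676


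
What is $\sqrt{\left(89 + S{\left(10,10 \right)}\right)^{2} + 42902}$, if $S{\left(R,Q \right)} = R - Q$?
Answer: $3 \sqrt{5647} \approx 225.44$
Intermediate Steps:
$\sqrt{\left(89 + S{\left(10,10 \right)}\right)^{2} + 42902} = \sqrt{\left(89 + \left(10 - 10\right)\right)^{2} + 42902} = \sqrt{\left(89 + 0\right)^{2} + 42902} = \sqrt{89^{2} + 42902} = \sqrt{7921 + 42902} = \sqrt{50823} = 3 \sqrt{5647}$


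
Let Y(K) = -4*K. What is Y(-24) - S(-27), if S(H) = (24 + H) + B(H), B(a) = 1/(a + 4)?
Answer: 2278/23 ≈ 99.043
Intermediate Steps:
B(a) = 1/(4 + a)
S(H) = 24 + H + 1/(4 + H) (S(H) = (24 + H) + 1/(4 + H) = 24 + H + 1/(4 + H))
Y(-24) - S(-27) = -4*(-24) - (1 + (4 - 27)*(24 - 27))/(4 - 27) = 96 - (1 - 23*(-3))/(-23) = 96 - (-1)*(1 + 69)/23 = 96 - (-1)*70/23 = 96 - 1*(-70/23) = 96 + 70/23 = 2278/23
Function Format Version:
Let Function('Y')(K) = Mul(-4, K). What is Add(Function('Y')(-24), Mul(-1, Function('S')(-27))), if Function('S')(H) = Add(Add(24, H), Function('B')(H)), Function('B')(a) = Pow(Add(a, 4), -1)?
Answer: Rational(2278, 23) ≈ 99.043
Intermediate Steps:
Function('B')(a) = Pow(Add(4, a), -1)
Function('S')(H) = Add(24, H, Pow(Add(4, H), -1)) (Function('S')(H) = Add(Add(24, H), Pow(Add(4, H), -1)) = Add(24, H, Pow(Add(4, H), -1)))
Add(Function('Y')(-24), Mul(-1, Function('S')(-27))) = Add(Mul(-4, -24), Mul(-1, Mul(Pow(Add(4, -27), -1), Add(1, Mul(Add(4, -27), Add(24, -27)))))) = Add(96, Mul(-1, Mul(Pow(-23, -1), Add(1, Mul(-23, -3))))) = Add(96, Mul(-1, Mul(Rational(-1, 23), Add(1, 69)))) = Add(96, Mul(-1, Mul(Rational(-1, 23), 70))) = Add(96, Mul(-1, Rational(-70, 23))) = Add(96, Rational(70, 23)) = Rational(2278, 23)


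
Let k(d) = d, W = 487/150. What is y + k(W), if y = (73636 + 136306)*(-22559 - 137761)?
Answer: -5048685215513/150 ≈ -3.3658e+10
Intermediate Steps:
W = 487/150 (W = 487*(1/150) = 487/150 ≈ 3.2467)
y = -33657901440 (y = 209942*(-160320) = -33657901440)
y + k(W) = -33657901440 + 487/150 = -5048685215513/150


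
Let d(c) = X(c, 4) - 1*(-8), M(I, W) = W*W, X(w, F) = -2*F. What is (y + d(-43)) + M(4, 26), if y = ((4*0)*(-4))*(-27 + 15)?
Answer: 676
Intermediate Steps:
y = 0 (y = (0*(-4))*(-12) = 0*(-12) = 0)
M(I, W) = W²
d(c) = 0 (d(c) = -2*4 - 1*(-8) = -8 + 8 = 0)
(y + d(-43)) + M(4, 26) = (0 + 0) + 26² = 0 + 676 = 676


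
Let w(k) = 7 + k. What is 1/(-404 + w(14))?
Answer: -1/383 ≈ -0.0026110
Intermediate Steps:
1/(-404 + w(14)) = 1/(-404 + (7 + 14)) = 1/(-404 + 21) = 1/(-383) = -1/383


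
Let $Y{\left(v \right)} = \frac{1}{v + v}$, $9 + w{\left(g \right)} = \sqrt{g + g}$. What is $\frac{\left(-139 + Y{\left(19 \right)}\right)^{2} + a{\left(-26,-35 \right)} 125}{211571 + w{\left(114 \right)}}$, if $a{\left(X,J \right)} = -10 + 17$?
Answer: $\frac{3083776477041}{32315622282752} - \frac{29152461 \sqrt{57}}{32315622282752} \approx 0.09542$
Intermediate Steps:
$w{\left(g \right)} = -9 + \sqrt{2} \sqrt{g}$ ($w{\left(g \right)} = -9 + \sqrt{g + g} = -9 + \sqrt{2 g} = -9 + \sqrt{2} \sqrt{g}$)
$a{\left(X,J \right)} = 7$
$Y{\left(v \right)} = \frac{1}{2 v}$
$\frac{\left(-139 + Y{\left(19 \right)}\right)^{2} + a{\left(-26,-35 \right)} 125}{211571 + w{\left(114 \right)}} = \frac{\left(-139 + \frac{1}{2 \cdot 19}\right)^{2} + 7 \cdot 125}{211571 - \left(9 - \sqrt{2} \sqrt{114}\right)} = \frac{\left(-139 + \frac{1}{2} \cdot \frac{1}{19}\right)^{2} + 875}{211571 - \left(9 - 2 \sqrt{57}\right)} = \frac{\left(-139 + \frac{1}{38}\right)^{2} + 875}{211562 + 2 \sqrt{57}} = \frac{\left(- \frac{5281}{38}\right)^{2} + 875}{211562 + 2 \sqrt{57}} = \frac{\frac{27888961}{1444} + 875}{211562 + 2 \sqrt{57}} = \frac{29152461}{1444 \left(211562 + 2 \sqrt{57}\right)}$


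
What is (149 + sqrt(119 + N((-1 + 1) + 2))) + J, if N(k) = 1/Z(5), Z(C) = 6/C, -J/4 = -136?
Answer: 693 + sqrt(4314)/6 ≈ 703.95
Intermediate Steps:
J = 544 (J = -4*(-136) = 544)
N(k) = 5/6 (N(k) = 1/(6/5) = 5/6)
(149 + sqrt(119 + N((-1 + 1) + 2))) + J = (149 + sqrt(119 + 5/6)) + 544 = (149 + sqrt(719/6)) + 544 = (149 + sqrt(4314)/6) + 544 = 693 + sqrt(4314)/6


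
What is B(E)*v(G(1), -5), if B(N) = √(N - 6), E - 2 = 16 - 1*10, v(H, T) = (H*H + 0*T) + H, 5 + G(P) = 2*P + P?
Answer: 2*√2 ≈ 2.8284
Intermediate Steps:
G(P) = -5 + 3*P (G(P) = -5 + (2*P + P) = -5 + 3*P)
v(H, T) = H + H² (v(H, T) = (H² + 0) + H = H² + H = H + H²)
E = 8 (E = 2 + (16 - 1*10) = 2 + (16 - 10) = 2 + 6 = 8)
B(N) = √(-6 + N)
B(E)*v(G(1), -5) = √(-6 + 8)*((-5 + 3*1)*(1 + (-5 + 3*1))) = √2*((-5 + 3)*(1 + (-5 + 3))) = √2*(-2*(1 - 2)) = √2*(-2*(-1)) = √2*2 = 2*√2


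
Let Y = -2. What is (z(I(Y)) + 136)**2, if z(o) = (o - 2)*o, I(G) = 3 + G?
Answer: 18225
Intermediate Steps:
z(o) = o*(-2 + o) (z(o) = (-2 + o)*o = o*(-2 + o))
(z(I(Y)) + 136)**2 = ((3 - 2)*(-2 + (3 - 2)) + 136)**2 = (1*(-2 + 1) + 136)**2 = (1*(-1) + 136)**2 = (-1 + 136)**2 = 135**2 = 18225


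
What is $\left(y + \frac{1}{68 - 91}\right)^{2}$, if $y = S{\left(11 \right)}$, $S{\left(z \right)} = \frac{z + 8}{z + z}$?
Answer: $\frac{172225}{256036} \approx 0.67266$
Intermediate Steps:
$S{\left(z \right)} = \frac{8 + z}{2 z}$
$y = \frac{19}{22}$ ($y = \frac{8 + 11}{2 \cdot 11} = \frac{1}{2} \cdot \frac{1}{11} \cdot 19 = \frac{19}{22} \approx 0.86364$)
$\left(y + \frac{1}{68 - 91}\right)^{2} = \left(\frac{19}{22} + \frac{1}{68 - 91}\right)^{2} = \left(\frac{19}{22} + \frac{1}{-23}\right)^{2} = \left(\frac{19}{22} - \frac{1}{23}\right)^{2} = \left(\frac{415}{506}\right)^{2} = \frac{172225}{256036}$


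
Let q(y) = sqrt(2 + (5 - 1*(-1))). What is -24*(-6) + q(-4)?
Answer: 144 + 2*sqrt(2) ≈ 146.83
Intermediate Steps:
q(y) = 2*sqrt(2) (q(y) = sqrt(2 + (5 + 1)) = sqrt(2 + 6) = sqrt(8) = 2*sqrt(2))
-24*(-6) + q(-4) = -24*(-6) + 2*sqrt(2) = 144 + 2*sqrt(2)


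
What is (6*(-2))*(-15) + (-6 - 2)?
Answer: 172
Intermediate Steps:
(6*(-2))*(-15) + (-6 - 2) = -12*(-15) - 8 = 180 - 8 = 172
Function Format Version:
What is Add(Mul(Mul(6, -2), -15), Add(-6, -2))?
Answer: 172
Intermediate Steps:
Add(Mul(Mul(6, -2), -15), Add(-6, -2)) = Add(Mul(-12, -15), -8) = Add(180, -8) = 172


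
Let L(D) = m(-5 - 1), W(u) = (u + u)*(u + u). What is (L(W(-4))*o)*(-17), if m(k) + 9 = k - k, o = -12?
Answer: -1836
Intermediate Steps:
W(u) = 4*u² (W(u) = (2*u)*(2*u) = 4*u²)
m(k) = -9 (m(k) = -9 + (k - k) = -9 + 0 = -9)
L(D) = -9
(L(W(-4))*o)*(-17) = -9*(-12)*(-17) = 108*(-17) = -1836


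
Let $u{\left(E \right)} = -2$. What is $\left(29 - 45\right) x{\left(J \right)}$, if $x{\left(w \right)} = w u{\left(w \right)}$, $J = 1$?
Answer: $32$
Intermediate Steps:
$x{\left(w \right)} = - 2 w$ ($x{\left(w \right)} = w \left(-2\right) = - 2 w$)
$\left(29 - 45\right) x{\left(J \right)} = \left(29 - 45\right) \left(\left(-2\right) 1\right) = \left(29 - 45\right) \left(-2\right) = \left(-16\right) \left(-2\right) = 32$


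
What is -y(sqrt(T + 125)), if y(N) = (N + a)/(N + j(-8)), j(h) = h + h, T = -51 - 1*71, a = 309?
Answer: 4947/253 + 325*sqrt(3)/253 ≈ 21.778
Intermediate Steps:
T = -122 (T = -51 - 71 = -122)
j(h) = 2*h
y(N) = (309 + N)/(-16 + N) (y(N) = (N + 309)/(N + 2*(-8)) = (309 + N)/(N - 16) = (309 + N)/(-16 + N))
-y(sqrt(T + 125)) = -(309 + sqrt(-122 + 125))/(-16 + sqrt(-122 + 125)) = -(309 + sqrt(3))/(-16 + sqrt(3))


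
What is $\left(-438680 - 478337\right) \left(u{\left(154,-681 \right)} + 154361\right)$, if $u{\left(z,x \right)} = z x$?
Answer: $-45380420279$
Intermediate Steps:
$u{\left(z,x \right)} = x z$
$\left(-438680 - 478337\right) \left(u{\left(154,-681 \right)} + 154361\right) = \left(-438680 - 478337\right) \left(\left(-681\right) 154 + 154361\right) = - 917017 \left(-104874 + 154361\right) = \left(-917017\right) 49487 = -45380420279$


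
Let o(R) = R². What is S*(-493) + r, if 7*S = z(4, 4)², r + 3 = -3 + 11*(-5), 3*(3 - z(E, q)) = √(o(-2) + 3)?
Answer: -47227/63 + 986*√7/7 ≈ -376.96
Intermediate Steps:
z(E, q) = 3 - √7/3 (z(E, q) = 3 - √((-2)² + 3)/3 = 3 - √(4 + 3)/3 = 3 - √7/3)
r = -61 (r = -3 + (-3 + 11*(-5)) = -3 + (-3 - 55) = -3 - 58 = -61)
S = (3 - √7/3)²/7 ≈ 0.64090
S*(-493) + r = ((9 - √7)²/63)*(-493) - 61 = -493*(9 - √7)²/63 - 61 = -61 - 493*(9 - √7)²/63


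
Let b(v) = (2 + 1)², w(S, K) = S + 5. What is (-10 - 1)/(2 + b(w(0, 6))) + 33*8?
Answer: 263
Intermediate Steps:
w(S, K) = 5 + S
b(v) = 9 (b(v) = 3² = 9)
(-10 - 1)/(2 + b(w(0, 6))) + 33*8 = (-10 - 1)/(2 + 9) + 33*8 = -11/11 + 264 = -11*1/11 + 264 = -1 + 264 = 263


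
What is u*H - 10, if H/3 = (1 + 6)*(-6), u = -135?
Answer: 17000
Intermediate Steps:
H = -126 (H = 3*((1 + 6)*(-6)) = 3*(7*(-6)) = 3*(-42) = -126)
u*H - 10 = -135*(-126) - 10 = 17010 - 10 = 17000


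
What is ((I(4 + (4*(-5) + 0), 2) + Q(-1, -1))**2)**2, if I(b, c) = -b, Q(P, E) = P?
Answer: 50625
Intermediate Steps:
((I(4 + (4*(-5) + 0), 2) + Q(-1, -1))**2)**2 = ((-(4 + (4*(-5) + 0)) - 1)**2)**2 = ((-(4 + (-20 + 0)) - 1)**2)**2 = ((-(4 - 20) - 1)**2)**2 = ((-1*(-16) - 1)**2)**2 = ((16 - 1)**2)**2 = (15**2)**2 = 225**2 = 50625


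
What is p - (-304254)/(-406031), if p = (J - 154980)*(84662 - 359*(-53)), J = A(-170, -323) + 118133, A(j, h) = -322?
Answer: -1564850149859925/406031 ≈ -3.8540e+9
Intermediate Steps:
J = 117811 (J = -322 + 118133 = 117811)
p = -3854016441 (p = (117811 - 154980)*(84662 - 359*(-53)) = -37169*(84662 + 19027) = -37169*103689 = -3854016441)
p - (-304254)/(-406031) = -3854016441 - (-304254)/(-406031) = -3854016441 - (-304254)*(-1)/406031 = -3854016441 - 1*304254/406031 = -3854016441 - 304254/406031 = -1564850149859925/406031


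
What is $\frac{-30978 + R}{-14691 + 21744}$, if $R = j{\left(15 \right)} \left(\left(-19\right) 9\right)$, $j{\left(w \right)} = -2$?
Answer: $- \frac{10212}{2351} \approx -4.3437$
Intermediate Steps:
$R = 342$ ($R = - 2 \left(\left(-19\right) 9\right) = \left(-2\right) \left(-171\right) = 342$)
$\frac{-30978 + R}{-14691 + 21744} = \frac{-30978 + 342}{-14691 + 21744} = - \frac{30636}{7053} = \left(-30636\right) \frac{1}{7053} = - \frac{10212}{2351}$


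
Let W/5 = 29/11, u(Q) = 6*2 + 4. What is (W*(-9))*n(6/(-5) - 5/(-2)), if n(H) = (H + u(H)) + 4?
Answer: -55593/22 ≈ -2527.0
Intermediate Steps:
u(Q) = 16 (u(Q) = 12 + 4 = 16)
n(H) = 20 + H (n(H) = (H + 16) + 4 = (16 + H) + 4 = 20 + H)
W = 145/11 (W = 5*(29/11) = 145/11 ≈ 13.182)
(W*(-9))*n(6/(-5) - 5/(-2)) = ((145/11)*(-9))*(20 + (6/(-5) - 5/(-2))) = -1305*(20 + (6*(-⅕) - 5*(-½)))/11 = -1305*(20 + (-6/5 + 5/2))/11 = -1305*(20 + 13/10)/11 = -1305/11*213/10 = -55593/22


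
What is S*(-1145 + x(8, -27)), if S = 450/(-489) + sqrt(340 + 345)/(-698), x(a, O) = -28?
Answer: 175950/163 + 1173*sqrt(685)/698 ≈ 1123.4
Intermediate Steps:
S = -150/163 - sqrt(685)/698 (S = 450*(-1/489) + sqrt(685)*(-1/698) = -150/163 - sqrt(685)/698 ≈ -0.95774)
S*(-1145 + x(8, -27)) = (-150/163 - sqrt(685)/698)*(-1145 - 28) = (-150/163 - sqrt(685)/698)*(-1173) = 175950/163 + 1173*sqrt(685)/698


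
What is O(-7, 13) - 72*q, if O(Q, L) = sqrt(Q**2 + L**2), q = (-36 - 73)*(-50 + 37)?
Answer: -102024 + sqrt(218) ≈ -1.0201e+5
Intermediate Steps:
q = 1417 (q = -109*(-13) = 1417)
O(Q, L) = sqrt(L**2 + Q**2)
O(-7, 13) - 72*q = sqrt(13**2 + (-7)**2) - 72*1417 = sqrt(169 + 49) - 102024 = sqrt(218) - 102024 = -102024 + sqrt(218)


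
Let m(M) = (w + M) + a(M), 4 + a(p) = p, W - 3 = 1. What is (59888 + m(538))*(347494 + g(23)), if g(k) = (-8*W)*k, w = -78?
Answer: 21111320556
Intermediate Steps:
W = 4 (W = 3 + 1 = 4)
g(k) = -32*k (g(k) = (-8*4)*k = -32*k)
a(p) = -4 + p
m(M) = -82 + 2*M (m(M) = (-78 + M) + (-4 + M) = -82 + 2*M)
(59888 + m(538))*(347494 + g(23)) = (59888 + (-82 + 2*538))*(347494 - 32*23) = (59888 + (-82 + 1076))*(347494 - 736) = (59888 + 994)*346758 = 60882*346758 = 21111320556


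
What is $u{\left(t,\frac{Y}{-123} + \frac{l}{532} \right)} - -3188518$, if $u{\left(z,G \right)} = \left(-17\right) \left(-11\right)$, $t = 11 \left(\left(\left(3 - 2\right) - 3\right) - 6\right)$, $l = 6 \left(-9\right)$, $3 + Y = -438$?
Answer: $3188705$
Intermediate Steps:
$Y = -441$ ($Y = -3 - 438 = -441$)
$l = -54$
$t = -88$ ($t = 11 \left(\left(1 - 3\right) - 6\right) = 11 \left(-2 - 6\right) = 11 \left(-8\right) = -88$)
$u{\left(z,G \right)} = 187$
$u{\left(t,\frac{Y}{-123} + \frac{l}{532} \right)} - -3188518 = 187 - -3188518 = 187 + 3188518 = 3188705$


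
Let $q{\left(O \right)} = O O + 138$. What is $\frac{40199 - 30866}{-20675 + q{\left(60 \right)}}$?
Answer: $- \frac{9333}{16937} \approx -0.55104$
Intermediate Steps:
$q{\left(O \right)} = 138 + O^{2}$ ($q{\left(O \right)} = O^{2} + 138 = 138 + O^{2}$)
$\frac{40199 - 30866}{-20675 + q{\left(60 \right)}} = \frac{40199 - 30866}{-20675 + \left(138 + 60^{2}\right)} = \frac{9333}{-20675 + \left(138 + 3600\right)} = \frac{9333}{-20675 + 3738} = \frac{9333}{-16937} = 9333 \left(- \frac{1}{16937}\right) = - \frac{9333}{16937}$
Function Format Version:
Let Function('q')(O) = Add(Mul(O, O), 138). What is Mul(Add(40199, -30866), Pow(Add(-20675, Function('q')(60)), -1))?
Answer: Rational(-9333, 16937) ≈ -0.55104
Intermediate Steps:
Function('q')(O) = Add(138, Pow(O, 2)) (Function('q')(O) = Add(Pow(O, 2), 138) = Add(138, Pow(O, 2)))
Mul(Add(40199, -30866), Pow(Add(-20675, Function('q')(60)), -1)) = Mul(Add(40199, -30866), Pow(Add(-20675, Add(138, Pow(60, 2))), -1)) = Mul(9333, Pow(Add(-20675, Add(138, 3600)), -1)) = Mul(9333, Pow(Add(-20675, 3738), -1)) = Mul(9333, Pow(-16937, -1)) = Mul(9333, Rational(-1, 16937)) = Rational(-9333, 16937)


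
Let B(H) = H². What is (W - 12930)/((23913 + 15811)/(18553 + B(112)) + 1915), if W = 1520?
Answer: -354816770/59590479 ≈ -5.9543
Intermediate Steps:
(W - 12930)/((23913 + 15811)/(18553 + B(112)) + 1915) = (1520 - 12930)/((23913 + 15811)/(18553 + 112²) + 1915) = -11410/(39724/(18553 + 12544) + 1915) = -11410/(39724/31097 + 1915) = -11410/59590479/31097 = -11410*31097/59590479 = -354816770/59590479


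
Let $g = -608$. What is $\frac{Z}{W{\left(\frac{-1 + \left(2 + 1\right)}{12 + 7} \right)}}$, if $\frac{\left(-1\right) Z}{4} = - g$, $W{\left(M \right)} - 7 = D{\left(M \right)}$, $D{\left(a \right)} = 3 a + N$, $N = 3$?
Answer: $- \frac{11552}{49} \approx -235.76$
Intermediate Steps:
$D{\left(a \right)} = 3 + 3 a$ ($D{\left(a \right)} = 3 a + 3 = 3 + 3 a$)
$W{\left(M \right)} = 10 + 3 M$ ($W{\left(M \right)} = 7 + \left(3 + 3 M\right) = 10 + 3 M$)
$Z = -2432$ ($Z = - 4 \left(\left(-1\right) \left(-608\right)\right) = \left(-4\right) 608 = -2432$)
$\frac{Z}{W{\left(\frac{-1 + \left(2 + 1\right)}{12 + 7} \right)}} = - \frac{2432}{10 + 3 \frac{-1 + \left(2 + 1\right)}{12 + 7}} = - \frac{2432}{10 + 3 \frac{-1 + 3}{19}} = - \frac{2432}{10 + 3 \cdot 2 \cdot \frac{1}{19}} = - \frac{2432}{10 + 3 \cdot \frac{2}{19}} = - \frac{2432}{10 + \frac{6}{19}} = - \frac{2432}{\frac{196}{19}} = \left(-2432\right) \frac{19}{196} = - \frac{11552}{49}$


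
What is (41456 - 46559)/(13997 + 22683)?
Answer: -729/5240 ≈ -0.13912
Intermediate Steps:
(41456 - 46559)/(13997 + 22683) = -5103/36680 = -5103*1/36680 = -729/5240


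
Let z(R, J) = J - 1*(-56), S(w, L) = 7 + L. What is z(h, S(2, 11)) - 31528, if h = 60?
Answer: -31454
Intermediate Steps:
z(R, J) = 56 + J (z(R, J) = J + 56 = 56 + J)
z(h, S(2, 11)) - 31528 = (56 + (7 + 11)) - 31528 = (56 + 18) - 31528 = 74 - 31528 = -31454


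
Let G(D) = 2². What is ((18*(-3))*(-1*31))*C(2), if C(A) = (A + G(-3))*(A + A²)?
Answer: 60264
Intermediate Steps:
G(D) = 4
C(A) = (4 + A)*(A + A²) (C(A) = (A + 4)*(A + A²) = (4 + A)*(A + A²))
((18*(-3))*(-1*31))*C(2) = ((18*(-3))*(-1*31))*(2*(4 + 2² + 5*2)) = (-54*(-31))*(2*(4 + 4 + 10)) = 1674*(2*18) = 1674*36 = 60264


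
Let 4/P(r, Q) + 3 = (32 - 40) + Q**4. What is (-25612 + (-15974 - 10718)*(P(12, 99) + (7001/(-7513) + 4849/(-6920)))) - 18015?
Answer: -571327611342073/11350305094810 ≈ -50.336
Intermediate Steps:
P(r, Q) = 4/(-11 + Q**4) (P(r, Q) = 4/(-3 + ((32 - 40) + Q**4)) = 4/(-3 + (-8 + Q**4)) = 4/(-11 + Q**4))
(-25612 + (-15974 - 10718)*(P(12, 99) + (7001/(-7513) + 4849/(-6920)))) - 18015 = (-25612 + (-15974 - 10718)*(4/(-11 + 99**4) + (7001/(-7513) + 4849/(-6920)))) - 18015 = (-25612 - 26692*(4/(-11 + 96059601) + (7001*(-1/7513) + 4849*(-1/6920)))) - 18015 = (-25612 - 26692*(4/96059590 + (-7001/7513 - 4849/6920))) - 18015 = (-25612 - 26692*(4*(1/96059590) - 84877457/51989960)) - 18015 = (-25612 - 26692*(2/48029795 - 84877457/51989960)) - 18015 = (-25612 - 26692*(-74120850106389/45401220379240)) - 18015 = (-25612 + 494608432759933797/11350305094810) - 18015 = 203904418671660077/11350305094810 - 18015 = -571327611342073/11350305094810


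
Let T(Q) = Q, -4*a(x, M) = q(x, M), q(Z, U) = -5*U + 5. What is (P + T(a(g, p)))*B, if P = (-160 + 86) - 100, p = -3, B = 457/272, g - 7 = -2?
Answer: -81803/272 ≈ -300.75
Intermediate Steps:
g = 5 (g = 7 - 2 = 5)
q(Z, U) = 5 - 5*U
B = 457/272 (B = 457*(1/272) = 457/272 ≈ 1.6801)
a(x, M) = -5/4 + 5*M/4 (a(x, M) = -(5 - 5*M)/4 = -5/4 + 5*M/4)
P = -174 (P = -74 - 100 = -174)
(P + T(a(g, p)))*B = (-174 + (-5/4 + (5/4)*(-3)))*(457/272) = (-174 + (-5/4 - 15/4))*(457/272) = (-174 - 5)*(457/272) = -179*457/272 = -81803/272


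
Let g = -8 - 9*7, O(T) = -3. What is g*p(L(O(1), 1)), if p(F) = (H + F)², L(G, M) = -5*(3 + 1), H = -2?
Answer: -34364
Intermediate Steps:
g = -71 (g = -8 - 63 = -71)
L(G, M) = -20 (L(G, M) = -5*4 = -20)
p(F) = (-2 + F)²
g*p(L(O(1), 1)) = -71*(-2 - 20)² = -71*(-22)² = -71*484 = -34364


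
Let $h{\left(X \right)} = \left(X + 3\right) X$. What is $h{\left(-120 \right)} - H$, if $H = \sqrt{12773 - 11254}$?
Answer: $14040 - 7 \sqrt{31} \approx 14001.0$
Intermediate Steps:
$h{\left(X \right)} = X \left(3 + X\right)$ ($h{\left(X \right)} = \left(3 + X\right) X = X \left(3 + X\right)$)
$H = 7 \sqrt{31}$ ($H = \sqrt{1519} = 7 \sqrt{31} \approx 38.974$)
$h{\left(-120 \right)} - H = - 120 \left(3 - 120\right) - 7 \sqrt{31} = \left(-120\right) \left(-117\right) - 7 \sqrt{31} = 14040 - 7 \sqrt{31}$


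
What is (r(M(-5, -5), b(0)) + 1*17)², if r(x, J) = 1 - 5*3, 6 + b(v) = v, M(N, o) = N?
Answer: 9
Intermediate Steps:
b(v) = -6 + v
r(x, J) = -14 (r(x, J) = 1 - 15 = -14)
(r(M(-5, -5), b(0)) + 1*17)² = (-14 + 1*17)² = (-14 + 17)² = 3² = 9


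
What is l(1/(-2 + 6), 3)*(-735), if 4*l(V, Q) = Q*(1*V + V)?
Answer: -2205/8 ≈ -275.63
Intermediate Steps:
l(V, Q) = Q*V/2 (l(V, Q) = (Q*(1*V + V))/4 = (Q*(V + V))/4 = (Q*(2*V))/4 = (2*Q*V)/4 = Q*V/2)
l(1/(-2 + 6), 3)*(-735) = ((½)*3/(-2 + 6))*(-735) = ((½)*3/4)*(-735) = ((½)*3*(¼))*(-735) = (3/8)*(-735) = -2205/8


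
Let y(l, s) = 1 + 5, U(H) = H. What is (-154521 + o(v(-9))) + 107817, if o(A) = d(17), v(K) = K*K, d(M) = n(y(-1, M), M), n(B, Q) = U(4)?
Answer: -46700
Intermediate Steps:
y(l, s) = 6
n(B, Q) = 4
d(M) = 4
v(K) = K²
o(A) = 4
(-154521 + o(v(-9))) + 107817 = (-154521 + 4) + 107817 = -154517 + 107817 = -46700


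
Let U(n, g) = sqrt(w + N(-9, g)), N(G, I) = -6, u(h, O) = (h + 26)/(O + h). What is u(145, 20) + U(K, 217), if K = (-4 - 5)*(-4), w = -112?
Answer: 57/55 + I*sqrt(118) ≈ 1.0364 + 10.863*I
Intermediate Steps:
u(h, O) = (26 + h)/(O + h)
K = 36 (K = -9*(-4) = 36)
U(n, g) = I*sqrt(118) (U(n, g) = sqrt(-112 - 6) = sqrt(-118) = I*sqrt(118))
u(145, 20) + U(K, 217) = (26 + 145)/(20 + 145) + I*sqrt(118) = 171/165 + I*sqrt(118) = (1/165)*171 + I*sqrt(118) = 57/55 + I*sqrt(118)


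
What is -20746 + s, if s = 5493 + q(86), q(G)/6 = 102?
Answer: -14641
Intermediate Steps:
q(G) = 612 (q(G) = 6*102 = 612)
s = 6105 (s = 5493 + 612 = 6105)
-20746 + s = -20746 + 6105 = -14641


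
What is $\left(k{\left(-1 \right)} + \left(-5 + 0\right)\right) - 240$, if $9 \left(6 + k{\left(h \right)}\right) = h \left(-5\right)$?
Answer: $- \frac{2254}{9} \approx -250.44$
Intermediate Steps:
$k{\left(h \right)} = -6 - \frac{5 h}{9}$ ($k{\left(h \right)} = -6 + \frac{h \left(-5\right)}{9} = -6 + \frac{\left(-5\right) h}{9} = -6 - \frac{5 h}{9}$)
$\left(k{\left(-1 \right)} + \left(-5 + 0\right)\right) - 240 = \left(\left(-6 - - \frac{5}{9}\right) + \left(-5 + 0\right)\right) - 240 = \left(\left(-6 + \frac{5}{9}\right) - 5\right) - 240 = \left(- \frac{49}{9} - 5\right) - 240 = - \frac{94}{9} - 240 = - \frac{2254}{9}$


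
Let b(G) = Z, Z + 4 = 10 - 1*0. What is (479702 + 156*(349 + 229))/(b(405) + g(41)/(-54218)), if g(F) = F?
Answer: 30897211660/325267 ≈ 94990.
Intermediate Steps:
Z = 6 (Z = -4 + (10 - 1*0) = -4 + (10 + 0) = -4 + 10 = 6)
b(G) = 6
(479702 + 156*(349 + 229))/(b(405) + g(41)/(-54218)) = (479702 + 156*(349 + 229))/(6 + 41/(-54218)) = (479702 + 156*578)/(6 + 41*(-1/54218)) = (479702 + 90168)/(6 - 41/54218) = 569870/(325267/54218) = 569870*(54218/325267) = 30897211660/325267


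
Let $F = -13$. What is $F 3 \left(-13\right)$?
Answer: $507$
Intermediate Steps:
$F 3 \left(-13\right) = \left(-13\right) 3 \left(-13\right) = \left(-39\right) \left(-13\right) = 507$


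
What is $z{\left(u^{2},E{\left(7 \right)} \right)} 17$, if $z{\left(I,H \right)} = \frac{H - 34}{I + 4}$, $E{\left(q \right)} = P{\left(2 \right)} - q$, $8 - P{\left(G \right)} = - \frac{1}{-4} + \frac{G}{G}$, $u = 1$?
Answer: $- \frac{2329}{20} \approx -116.45$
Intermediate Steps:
$P{\left(G \right)} = \frac{27}{4}$ ($P{\left(G \right)} = 8 - \left(- \frac{1}{-4} + \frac{G}{G}\right) = 8 - \left(\left(-1\right) \left(- \frac{1}{4}\right) + 1\right) = 8 - \left(\frac{1}{4} + 1\right) = 8 - \frac{5}{4} = \frac{27}{4}$)
$E{\left(q \right)} = \frac{27}{4} - q$
$z{\left(I,H \right)} = \frac{-34 + H}{4 + I}$
$z{\left(u^{2},E{\left(7 \right)} \right)} 17 = \frac{-34 + \left(\frac{27}{4} - 7\right)}{4 + 1^{2}} \cdot 17 = \frac{-34 + \left(\frac{27}{4} - 7\right)}{4 + 1} \cdot 17 = \frac{-34 - \frac{1}{4}}{5} \cdot 17 = \frac{1}{5} \left(- \frac{137}{4}\right) 17 = \left(- \frac{137}{20}\right) 17 = - \frac{2329}{20}$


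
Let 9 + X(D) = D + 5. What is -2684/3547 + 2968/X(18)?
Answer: 749280/3547 ≈ 211.24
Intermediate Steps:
X(D) = -4 + D (X(D) = -9 + (D + 5) = -9 + (5 + D) = -4 + D)
-2684/3547 + 2968/X(18) = -2684/3547 + 2968/(-4 + 18) = -2684*1/3547 + 2968/14 = -2684/3547 + 2968*(1/14) = -2684/3547 + 212 = 749280/3547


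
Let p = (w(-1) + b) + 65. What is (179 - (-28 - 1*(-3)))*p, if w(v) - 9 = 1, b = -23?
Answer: 10608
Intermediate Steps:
w(v) = 10 (w(v) = 9 + 1 = 10)
p = 52 (p = (10 - 23) + 65 = -13 + 65 = 52)
(179 - (-28 - 1*(-3)))*p = (179 - (-28 - 1*(-3)))*52 = (179 - (-28 + 3))*52 = (179 - 1*(-25))*52 = (179 + 25)*52 = 204*52 = 10608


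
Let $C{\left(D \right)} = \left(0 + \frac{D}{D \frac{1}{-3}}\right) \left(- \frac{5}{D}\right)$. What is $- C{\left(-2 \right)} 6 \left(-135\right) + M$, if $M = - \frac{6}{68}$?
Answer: $- \frac{206553}{34} \approx -6075.1$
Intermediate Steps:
$M = - \frac{3}{34}$ ($M = \left(-6\right) \frac{1}{68} = - \frac{3}{34} \approx -0.088235$)
$C{\left(D \right)} = \frac{15}{D}$ ($C{\left(D \right)} = \left(0 + \frac{D}{D \left(- \frac{1}{3}\right)}\right) \left(- \frac{5}{D}\right) = \left(0 + \frac{D}{\left(- \frac{1}{3}\right) D}\right) \left(- \frac{5}{D}\right) = \left(0 + D \left(- \frac{3}{D}\right)\right) \left(- \frac{5}{D}\right) = \left(0 - 3\right) \left(- \frac{5}{D}\right) = - 3 \left(- \frac{5}{D}\right) = \frac{15}{D}$)
$- C{\left(-2 \right)} 6 \left(-135\right) + M = - \frac{15}{-2} \cdot 6 \left(-135\right) - \frac{3}{34} = - \frac{15 \left(-1\right)}{2} \cdot 6 \left(-135\right) - \frac{3}{34} = \left(-1\right) \left(- \frac{15}{2}\right) 6 \left(-135\right) - \frac{3}{34} = \frac{15}{2} \cdot 6 \left(-135\right) - \frac{3}{34} = 45 \left(-135\right) - \frac{3}{34} = -6075 - \frac{3}{34} = - \frac{206553}{34}$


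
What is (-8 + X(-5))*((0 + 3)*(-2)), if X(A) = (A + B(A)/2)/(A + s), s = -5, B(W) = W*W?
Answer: 105/2 ≈ 52.500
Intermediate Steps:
B(W) = W²
X(A) = (A + A²/2)/(-5 + A) (X(A) = (A + A²/2)/(A - 5) = (A + A²*(½))/(-5 + A) = (A + A²/2)/(-5 + A))
(-8 + X(-5))*((0 + 3)*(-2)) = (-8 + (½)*(-5)*(2 - 5)/(-5 - 5))*((0 + 3)*(-2)) = (-8 + (½)*(-5)*(-3)/(-10))*(3*(-2)) = (-8 + (½)*(-5)*(-⅒)*(-3))*(-6) = (-8 - ¾)*(-6) = -35/4*(-6) = 105/2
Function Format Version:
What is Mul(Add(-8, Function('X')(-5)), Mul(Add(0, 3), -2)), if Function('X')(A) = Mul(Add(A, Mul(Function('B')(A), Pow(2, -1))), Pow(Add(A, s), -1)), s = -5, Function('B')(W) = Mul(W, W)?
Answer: Rational(105, 2) ≈ 52.500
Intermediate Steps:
Function('B')(W) = Pow(W, 2)
Function('X')(A) = Mul(Pow(Add(-5, A), -1), Add(A, Mul(Rational(1, 2), Pow(A, 2)))) (Function('X')(A) = Mul(Add(A, Mul(Pow(A, 2), Pow(2, -1))), Pow(Add(A, -5), -1)) = Mul(Add(A, Mul(Pow(A, 2), Rational(1, 2))), Pow(Add(-5, A), -1)) = Mul(Add(A, Mul(Rational(1, 2), Pow(A, 2))), Pow(Add(-5, A), -1)) = Mul(Pow(Add(-5, A), -1), Add(A, Mul(Rational(1, 2), Pow(A, 2)))))
Mul(Add(-8, Function('X')(-5)), Mul(Add(0, 3), -2)) = Mul(Add(-8, Mul(Rational(1, 2), -5, Pow(Add(-5, -5), -1), Add(2, -5))), Mul(Add(0, 3), -2)) = Mul(Add(-8, Mul(Rational(1, 2), -5, Pow(-10, -1), -3)), Mul(3, -2)) = Mul(Add(-8, Mul(Rational(1, 2), -5, Rational(-1, 10), -3)), -6) = Mul(Add(-8, Rational(-3, 4)), -6) = Mul(Rational(-35, 4), -6) = Rational(105, 2)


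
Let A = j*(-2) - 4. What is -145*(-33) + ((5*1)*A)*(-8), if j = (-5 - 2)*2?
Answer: 3825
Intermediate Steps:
j = -14 (j = -7*2 = -14)
A = 24 (A = -14*(-2) - 4 = 28 - 4 = 24)
-145*(-33) + ((5*1)*A)*(-8) = -145*(-33) + ((5*1)*24)*(-8) = 4785 + (5*24)*(-8) = 4785 + 120*(-8) = 4785 - 960 = 3825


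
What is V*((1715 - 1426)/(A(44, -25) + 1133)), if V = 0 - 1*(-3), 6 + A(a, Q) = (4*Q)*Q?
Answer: 289/1209 ≈ 0.23904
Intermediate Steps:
A(a, Q) = -6 + 4*Q**2 (A(a, Q) = -6 + (4*Q)*Q = -6 + 4*Q**2)
V = 3 (V = 0 + 3 = 3)
V*((1715 - 1426)/(A(44, -25) + 1133)) = 3*((1715 - 1426)/((-6 + 4*(-25)**2) + 1133)) = 3*(289/((-6 + 4*625) + 1133)) = 3*(289/((-6 + 2500) + 1133)) = 3*(289/(2494 + 1133)) = 3*(289/3627) = 289/1209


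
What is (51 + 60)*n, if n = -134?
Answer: -14874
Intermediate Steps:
(51 + 60)*n = (51 + 60)*(-134) = 111*(-134) = -14874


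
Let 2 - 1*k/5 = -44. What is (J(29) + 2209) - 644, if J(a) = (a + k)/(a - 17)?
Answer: 19039/12 ≈ 1586.6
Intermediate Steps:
k = 230 (k = 10 - 5*(-44) = 10 + 220 = 230)
J(a) = (230 + a)/(-17 + a) (J(a) = (a + 230)/(a - 17) = (230 + a)/(-17 + a))
(J(29) + 2209) - 644 = ((230 + 29)/(-17 + 29) + 2209) - 644 = (259/12 + 2209) - 644 = 26767/12 - 644 = 19039/12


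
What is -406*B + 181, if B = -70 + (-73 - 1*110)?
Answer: 102899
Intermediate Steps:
B = -253 (B = -70 + (-73 - 110) = -70 - 183 = -253)
-406*B + 181 = -406*(-253) + 181 = 102718 + 181 = 102899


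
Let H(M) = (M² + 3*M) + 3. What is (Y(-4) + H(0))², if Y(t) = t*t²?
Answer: 3721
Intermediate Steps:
Y(t) = t³
H(M) = 3 + M² + 3*M
(Y(-4) + H(0))² = ((-4)³ + (3 + 0² + 3*0))² = (-64 + (3 + 0 + 0))² = (-64 + 3)² = (-61)² = 3721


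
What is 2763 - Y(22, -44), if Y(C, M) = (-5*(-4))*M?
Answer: 3643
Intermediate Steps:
Y(C, M) = 20*M
2763 - Y(22, -44) = 2763 - 20*(-44) = 2763 - 1*(-880) = 2763 + 880 = 3643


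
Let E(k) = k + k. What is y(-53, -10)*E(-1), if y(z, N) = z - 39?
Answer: 184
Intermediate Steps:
E(k) = 2*k
y(z, N) = -39 + z
y(-53, -10)*E(-1) = (-39 - 53)*(2*(-1)) = -92*(-2) = 184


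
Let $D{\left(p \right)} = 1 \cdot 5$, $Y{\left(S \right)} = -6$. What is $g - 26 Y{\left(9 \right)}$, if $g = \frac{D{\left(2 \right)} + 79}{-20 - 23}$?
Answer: $\frac{6624}{43} \approx 154.05$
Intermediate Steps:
$D{\left(p \right)} = 5$
$g = - \frac{84}{43}$ ($g = \frac{5 + 79}{-20 - 23} = \frac{84}{-43} = 84 \left(- \frac{1}{43}\right) = - \frac{84}{43} \approx -1.9535$)
$g - 26 Y{\left(9 \right)} = - \frac{84}{43} - -156 = - \frac{84}{43} + 156 = \frac{6624}{43}$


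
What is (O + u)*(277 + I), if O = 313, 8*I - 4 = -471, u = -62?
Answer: 438999/8 ≈ 54875.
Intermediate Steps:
I = -467/8 (I = 1/2 + (1/8)*(-471) = 1/2 - 471/8 = -467/8 ≈ -58.375)
(O + u)*(277 + I) = (313 - 62)*(277 - 467/8) = 251*(1749/8) = 438999/8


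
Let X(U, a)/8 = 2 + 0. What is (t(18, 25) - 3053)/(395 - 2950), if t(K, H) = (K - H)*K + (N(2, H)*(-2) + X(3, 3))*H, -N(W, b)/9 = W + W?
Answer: 979/2555 ≈ 0.38317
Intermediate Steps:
X(U, a) = 16 (X(U, a) = 8*(2 + 0) = 8*2 = 16)
N(W, b) = -18*W (N(W, b) = -9*(W + W) = -18*W)
t(K, H) = 88*H + K*(K - H) (t(K, H) = (K - H)*K + (-18*2*(-2) + 16)*H = K*(K - H) + (-36*(-2) + 16)*H = K*(K - H) + (72 + 16)*H = K*(K - H) + 88*H = 88*H + K*(K - H))
(t(18, 25) - 3053)/(395 - 2950) = ((18² + 88*25 - 1*25*18) - 3053)/(395 - 2950) = ((324 + 2200 - 450) - 3053)/(-2555) = (2074 - 3053)*(-1/2555) = -979*(-1/2555) = 979/2555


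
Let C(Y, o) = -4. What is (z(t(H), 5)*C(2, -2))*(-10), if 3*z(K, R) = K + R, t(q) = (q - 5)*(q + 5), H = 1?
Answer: -760/3 ≈ -253.33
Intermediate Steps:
t(q) = (-5 + q)*(5 + q)
z(K, R) = K/3 + R/3 (z(K, R) = (K + R)/3 = K/3 + R/3)
(z(t(H), 5)*C(2, -2))*(-10) = (((-25 + 1²)/3 + (⅓)*5)*(-4))*(-10) = (((-25 + 1)/3 + 5/3)*(-4))*(-10) = (((⅓)*(-24) + 5/3)*(-4))*(-10) = ((-8 + 5/3)*(-4))*(-10) = -19/3*(-4)*(-10) = (76/3)*(-10) = -760/3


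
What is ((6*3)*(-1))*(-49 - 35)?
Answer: 1512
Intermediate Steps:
((6*3)*(-1))*(-49 - 35) = (18*(-1))*(-84) = -18*(-84) = 1512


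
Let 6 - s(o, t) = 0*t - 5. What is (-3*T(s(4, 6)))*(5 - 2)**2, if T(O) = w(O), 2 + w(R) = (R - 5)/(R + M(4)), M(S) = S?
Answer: 216/5 ≈ 43.200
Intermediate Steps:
w(R) = -2 + (-5 + R)/(4 + R) (w(R) = -2 + (R - 5)/(R + 4) = -2 + (-5 + R)/(4 + R))
s(o, t) = 11 (s(o, t) = 6 - (0*t - 5) = 6 - (0 - 5) = 6 - 1*(-5) = 6 + 5 = 11)
T(O) = (-13 - O)/(4 + O)
(-3*T(s(4, 6)))*(5 - 2)**2 = (-3*(-13 - 1*11)/(4 + 11))*(5 - 2)**2 = -3*(-13 - 11)/15*3**2 = -(-24)/5*9 = -3*(-8/5)*9 = (24/5)*9 = 216/5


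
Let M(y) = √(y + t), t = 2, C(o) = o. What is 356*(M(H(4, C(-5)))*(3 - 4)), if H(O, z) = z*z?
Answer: -1068*√3 ≈ -1849.8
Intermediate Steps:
H(O, z) = z²
M(y) = √(2 + y) (M(y) = √(y + 2) = √(2 + y))
356*(M(H(4, C(-5)))*(3 - 4)) = 356*(√(2 + (-5)²)*(3 - 4)) = 356*(√(2 + 25)*(-1)) = 356*(√27*(-1)) = 356*((3*√3)*(-1)) = 356*(-3*√3) = -1068*√3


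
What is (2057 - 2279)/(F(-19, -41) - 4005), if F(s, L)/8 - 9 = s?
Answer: 222/4085 ≈ 0.054345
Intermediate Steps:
F(s, L) = 72 + 8*s
(2057 - 2279)/(F(-19, -41) - 4005) = (2057 - 2279)/((72 + 8*(-19)) - 4005) = -222/((72 - 152) - 4005) = -222/(-80 - 4005) = -222/(-4085) = -222*(-1/4085) = 222/4085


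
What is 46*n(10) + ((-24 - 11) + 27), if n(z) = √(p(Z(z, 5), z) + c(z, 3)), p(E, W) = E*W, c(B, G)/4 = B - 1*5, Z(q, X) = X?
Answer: -8 + 46*√70 ≈ 376.86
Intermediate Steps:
c(B, G) = -20 + 4*B (c(B, G) = 4*(B - 1*5) = 4*(B - 5) = 4*(-5 + B) = -20 + 4*B)
n(z) = √(-20 + 9*z) (n(z) = √(5*z + (-20 + 4*z)) = √(-20 + 9*z))
46*n(10) + ((-24 - 11) + 27) = 46*√(-20 + 9*10) + ((-24 - 11) + 27) = 46*√(-20 + 90) + (-35 + 27) = 46*√70 - 8 = -8 + 46*√70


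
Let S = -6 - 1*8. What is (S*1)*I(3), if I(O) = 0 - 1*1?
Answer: 14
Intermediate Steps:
I(O) = -1 (I(O) = 0 - 1 = -1)
S = -14 (S = -6 - 8 = -14)
(S*1)*I(3) = -14*1*(-1) = -14*(-1) = 14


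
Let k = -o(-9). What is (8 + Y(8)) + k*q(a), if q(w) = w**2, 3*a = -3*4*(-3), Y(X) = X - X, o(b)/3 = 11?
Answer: -4744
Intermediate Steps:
o(b) = 33 (o(b) = 3*11 = 33)
Y(X) = 0
a = 12 (a = (-3*4*(-3))/3 = (-12*(-3))/3 = (1/3)*36 = 12)
k = -33 (k = -1*33 = -33)
(8 + Y(8)) + k*q(a) = (8 + 0) - 33*12**2 = 8 - 33*144 = 8 - 4752 = -4744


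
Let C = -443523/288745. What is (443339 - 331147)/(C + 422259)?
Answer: 4049359880/15240591429 ≈ 0.26570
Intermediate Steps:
C = -443523/288745 (C = -443523*1/288745 = -443523/288745 ≈ -1.5360)
(443339 - 331147)/(C + 422259) = (443339 - 331147)/(-443523/288745 + 422259) = 112192/(121924731432/288745) = 112192*(288745/121924731432) = 4049359880/15240591429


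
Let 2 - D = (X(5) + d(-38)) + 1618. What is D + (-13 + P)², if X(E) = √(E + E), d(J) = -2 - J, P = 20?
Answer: -1603 - √10 ≈ -1606.2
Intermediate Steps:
X(E) = √2*√E (X(E) = √(2*E) = √2*√E)
D = -1652 - √10 (D = 2 - ((√2*√5 + (-2 - 1*(-38))) + 1618) = 2 - ((√10 + (-2 + 38)) + 1618) = 2 - ((√10 + 36) + 1618) = 2 - ((36 + √10) + 1618) = 2 - (1654 + √10) = 2 + (-1654 - √10) = -1652 - √10 ≈ -1655.2)
D + (-13 + P)² = (-1652 - √10) + (-13 + 20)² = (-1652 - √10) + 7² = (-1652 - √10) + 49 = -1603 - √10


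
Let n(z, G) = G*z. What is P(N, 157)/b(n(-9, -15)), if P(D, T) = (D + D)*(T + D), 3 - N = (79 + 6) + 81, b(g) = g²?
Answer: 652/6075 ≈ 0.10733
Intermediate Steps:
N = -163 (N = 3 - ((79 + 6) + 81) = 3 - (85 + 81) = 3 - 1*166 = 3 - 166 = -163)
P(D, T) = 2*D*(D + T) (P(D, T) = (2*D)*(D + T) = 2*D*(D + T))
P(N, 157)/b(n(-9, -15)) = (2*(-163)*(-163 + 157))/((-15*(-9))²) = (2*(-163)*(-6))/(135²) = 1956/18225 = 1956*(1/18225) = 652/6075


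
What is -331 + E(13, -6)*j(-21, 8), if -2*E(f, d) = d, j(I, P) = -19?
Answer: -388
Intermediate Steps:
E(f, d) = -d/2
-331 + E(13, -6)*j(-21, 8) = -331 - 1/2*(-6)*(-19) = -331 + 3*(-19) = -331 - 57 = -388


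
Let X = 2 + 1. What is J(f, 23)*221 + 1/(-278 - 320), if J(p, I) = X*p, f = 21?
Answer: 8325953/598 ≈ 13923.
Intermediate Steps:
X = 3
J(p, I) = 3*p
J(f, 23)*221 + 1/(-278 - 320) = (3*21)*221 + 1/(-278 - 320) = 63*221 + 1/(-598) = 13923 - 1/598 = 8325953/598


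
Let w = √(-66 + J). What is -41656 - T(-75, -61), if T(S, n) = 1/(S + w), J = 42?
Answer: -78438223/1883 + 2*I*√6/5649 ≈ -41656.0 + 0.00086723*I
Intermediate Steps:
w = 2*I*√6 (w = √(-66 + 42) = √(-24) = 2*I*√6 ≈ 4.899*I)
T(S, n) = 1/(S + 2*I*√6)
-41656 - T(-75, -61) = -41656 - 1/(-75 + 2*I*√6)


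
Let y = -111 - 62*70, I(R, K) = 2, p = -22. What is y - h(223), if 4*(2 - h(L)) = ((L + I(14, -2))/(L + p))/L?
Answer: -266129017/59764 ≈ -4453.0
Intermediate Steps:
h(L) = 2 - (2 + L)/(4*L*(-22 + L)) (h(L) = 2 - (L + 2)/(L - 22)/(4*L) = 2 - (2 + L)/(-22 + L)/(4*L) = 2 - (2 + L)/(4*L*(-22 + L)))
y = -4451 (y = -111 - 4340 = -4451)
y - h(223) = -4451 - (-2 - 177*223 + 8*223²)/(4*223*(-22 + 223)) = -4451 - (-2 - 39471 + 8*49729)/(4*223*201) = -4451 - (-2 - 39471 + 397832)/(4*223*201) = -4451 - 358359/(4*223*201) = -4451 - 1*119453/59764 = -4451 - 119453/59764 = -266129017/59764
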